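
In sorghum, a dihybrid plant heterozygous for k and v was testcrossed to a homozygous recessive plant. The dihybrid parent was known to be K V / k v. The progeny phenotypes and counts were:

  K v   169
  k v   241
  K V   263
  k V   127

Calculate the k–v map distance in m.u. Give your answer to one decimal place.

37.0 m.u.

The recombinant classes are K v and k V: 169 + 127 = 296.
Recombination frequency = 296/800 = 0.3700 ≈ 37.0%, i.e. 37.0 m.u.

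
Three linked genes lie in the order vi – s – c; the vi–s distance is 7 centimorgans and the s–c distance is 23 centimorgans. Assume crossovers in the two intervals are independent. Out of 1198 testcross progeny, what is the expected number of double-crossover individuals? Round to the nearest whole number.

Map distances give recombination frequencies of 0.070 and 0.230 for the two intervals.
With no interference, expected double-crossover frequency = 0.070 × 0.230 = 0.01610.
Expected number = 0.01610 × 1198 = 19.29 ≈ 19.

19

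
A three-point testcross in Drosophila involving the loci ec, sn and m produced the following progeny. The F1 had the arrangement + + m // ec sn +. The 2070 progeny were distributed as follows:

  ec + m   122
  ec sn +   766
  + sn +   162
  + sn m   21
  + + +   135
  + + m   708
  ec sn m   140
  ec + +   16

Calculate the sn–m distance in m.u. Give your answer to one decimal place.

15.1 m.u.

The two rarest classes, + sn m and ec + +, are the double crossovers. Comparing them with the parentals, only the sn allele has switched, so sn is the middle locus and the order is ec – sn – m.
Crossovers in the sn–m interval produce the single-crossover classes + + + and ec sn m (135 + 140 = 275) plus the double crossovers (37).
RF(sn–m) = (275 + 37) / 2070 = 312/2070 = 0.1507 → 15.1 m.u.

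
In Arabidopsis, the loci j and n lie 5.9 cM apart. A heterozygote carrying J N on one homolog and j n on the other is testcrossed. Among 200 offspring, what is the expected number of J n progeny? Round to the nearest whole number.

6

A map distance of 5.9 cM corresponds to a recombination frequency of 0.059.
The F1 is J N / j n, so J n is a recombinant gamete class with expected frequency r/2 = 0.059/2 = 0.0295.
Expected number = 0.0295 × 200 = 5.90 ≈ 6.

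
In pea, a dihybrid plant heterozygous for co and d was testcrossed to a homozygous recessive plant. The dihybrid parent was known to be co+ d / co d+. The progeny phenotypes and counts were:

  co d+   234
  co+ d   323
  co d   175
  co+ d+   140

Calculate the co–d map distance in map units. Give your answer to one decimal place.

36.1 map units

The recombinant classes are co+ d+ and co d: 140 + 175 = 315.
Recombination frequency = 315/872 = 0.3612 ≈ 36.1%, i.e. 36.1 map units.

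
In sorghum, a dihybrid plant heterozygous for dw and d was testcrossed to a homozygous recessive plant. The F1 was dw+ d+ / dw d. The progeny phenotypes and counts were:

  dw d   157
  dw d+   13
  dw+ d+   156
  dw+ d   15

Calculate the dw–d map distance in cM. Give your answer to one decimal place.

8.2 cM

The recombinant classes are dw+ d and dw d+: 15 + 13 = 28.
Recombination frequency = 28/341 = 0.0821 ≈ 8.2%, i.e. 8.2 cM.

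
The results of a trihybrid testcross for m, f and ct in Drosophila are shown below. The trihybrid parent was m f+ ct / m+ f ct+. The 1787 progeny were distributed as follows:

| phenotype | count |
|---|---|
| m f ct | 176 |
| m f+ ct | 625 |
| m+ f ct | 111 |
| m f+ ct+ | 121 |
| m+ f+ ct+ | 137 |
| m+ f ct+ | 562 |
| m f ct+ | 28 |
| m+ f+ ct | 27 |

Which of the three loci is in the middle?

m

The two rarest classes, m+ f+ ct and m f ct+, are the double crossovers. Comparing them with the parentals, only the m allele has switched, so m is the middle locus and the order is ct – m – f.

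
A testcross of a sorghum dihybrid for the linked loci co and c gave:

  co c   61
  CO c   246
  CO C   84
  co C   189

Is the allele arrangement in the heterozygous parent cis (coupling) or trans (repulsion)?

The two most frequent classes are CO c (246) and co C (189); these are the parental (non-recombinant) types.
So the F1 carried CO c on one chromosome and co C on the other — the recessive alleles are on opposite chromosomes (trans / repulsion).

trans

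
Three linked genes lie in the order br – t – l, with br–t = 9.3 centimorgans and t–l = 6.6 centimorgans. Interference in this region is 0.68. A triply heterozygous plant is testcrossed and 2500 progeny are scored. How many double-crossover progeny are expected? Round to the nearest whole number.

5

Map distances give recombination frequencies of 0.093 and 0.066 for the two intervals.
With interference 0.68 (so coincidence = 0.32), expected double-crossover frequency = 0.093 × 0.066 × 0.32 = 0.00196.
Expected number = 0.00196 × 2500 = 4.91 ≈ 5.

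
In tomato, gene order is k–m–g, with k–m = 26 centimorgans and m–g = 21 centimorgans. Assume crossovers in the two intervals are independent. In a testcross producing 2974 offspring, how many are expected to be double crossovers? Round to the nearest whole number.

162

Map distances give recombination frequencies of 0.260 and 0.210 for the two intervals.
With no interference, expected double-crossover frequency = 0.260 × 0.210 = 0.05460.
Expected number = 0.05460 × 2974 = 162.38 ≈ 162.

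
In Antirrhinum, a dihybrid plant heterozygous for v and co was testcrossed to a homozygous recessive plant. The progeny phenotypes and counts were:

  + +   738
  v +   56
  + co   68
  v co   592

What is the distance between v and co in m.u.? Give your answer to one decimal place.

The two most frequent classes, + + (738) and v co (592), are the parental types, so the F1 was + + / v co.
The recombinant classes are + co and v +: 68 + 56 = 124.
Recombination frequency = 124/1454 = 0.0853 ≈ 8.5%, i.e. 8.5 m.u.

8.5 m.u.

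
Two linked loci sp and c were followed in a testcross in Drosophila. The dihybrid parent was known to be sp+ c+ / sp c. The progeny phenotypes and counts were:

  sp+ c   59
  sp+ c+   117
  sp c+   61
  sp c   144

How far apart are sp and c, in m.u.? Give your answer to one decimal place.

31.5 m.u.

The recombinant classes are sp+ c and sp c+: 59 + 61 = 120.
Recombination frequency = 120/381 = 0.3150 ≈ 31.5%, i.e. 31.5 m.u.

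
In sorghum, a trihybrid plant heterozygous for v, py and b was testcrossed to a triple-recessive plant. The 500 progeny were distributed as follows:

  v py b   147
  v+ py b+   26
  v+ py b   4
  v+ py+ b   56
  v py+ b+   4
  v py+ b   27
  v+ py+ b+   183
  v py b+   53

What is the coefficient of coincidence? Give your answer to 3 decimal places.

0.560

The two most frequent reciprocal classes, v+ py+ b+ and v py b, are the parental types, so the F1 was v+ py+ b+ / v py b.
The two rarest classes, v py+ b+ and v+ py b, are the double crossovers. Comparing them with the parentals, only the v allele has switched, so v is the middle locus and the order is b – v – py.
b–v: (109 + 8)/500 = 0.2340; v–py: (53 + 8)/500 = 0.1220.
Expected DCO frequency = 0.2340 × 0.1220 ≈ 0.02855; observed = 8/500 ≈ 0.01600.
Coefficient of coincidence = 0.01600/0.02855 ≈ 0.560.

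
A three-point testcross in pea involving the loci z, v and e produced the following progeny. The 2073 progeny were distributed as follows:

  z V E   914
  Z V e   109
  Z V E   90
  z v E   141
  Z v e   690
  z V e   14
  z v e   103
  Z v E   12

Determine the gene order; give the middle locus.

The two most frequent reciprocal classes, z V E and Z v e, are the parental types, so the F1 was z V E / Z v e.
The two rarest classes, z V e and Z v E, are the double crossovers. Comparing them with the parentals, only the e allele has switched, so e is the middle locus and the order is v – e – z.

e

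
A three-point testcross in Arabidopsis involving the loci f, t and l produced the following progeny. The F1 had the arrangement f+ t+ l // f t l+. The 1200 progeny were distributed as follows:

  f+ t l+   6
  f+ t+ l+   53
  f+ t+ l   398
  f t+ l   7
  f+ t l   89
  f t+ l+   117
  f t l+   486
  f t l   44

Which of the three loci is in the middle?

f

The two rarest classes, f t+ l and f+ t l+, are the double crossovers. Comparing them with the parentals, only the f allele has switched, so f is the middle locus and the order is t – f – l.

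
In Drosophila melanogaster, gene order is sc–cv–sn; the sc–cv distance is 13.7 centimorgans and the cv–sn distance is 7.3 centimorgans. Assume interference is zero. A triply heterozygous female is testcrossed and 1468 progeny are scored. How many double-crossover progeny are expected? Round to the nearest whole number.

15

Map distances give recombination frequencies of 0.137 and 0.073 for the two intervals.
With no interference, expected double-crossover frequency = 0.137 × 0.073 = 0.01000.
Expected number = 0.01000 × 1468 = 14.68 ≈ 15.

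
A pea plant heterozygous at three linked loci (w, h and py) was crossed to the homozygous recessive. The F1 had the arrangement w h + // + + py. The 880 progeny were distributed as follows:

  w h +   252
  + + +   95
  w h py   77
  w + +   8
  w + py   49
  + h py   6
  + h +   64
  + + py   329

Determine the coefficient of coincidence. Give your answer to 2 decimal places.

0.52

The two rarest classes, w + + and + h py, are the double crossovers. Comparing them with the parentals, only the h allele has switched, so h is the middle locus and the order is py – h – w.
py–h: (172 + 14)/880 = 0.2114; h–w: (113 + 14)/880 = 0.1443.
Expected DCO frequency = 0.2114 × 0.1443 ≈ 0.03051; observed = 14/880 ≈ 0.01591.
Coefficient of coincidence = 0.01591/0.03051 ≈ 0.52.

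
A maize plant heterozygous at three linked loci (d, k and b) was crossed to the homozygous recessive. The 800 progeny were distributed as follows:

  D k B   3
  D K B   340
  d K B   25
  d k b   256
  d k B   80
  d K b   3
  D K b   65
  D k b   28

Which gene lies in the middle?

The two most frequent reciprocal classes, d k b and D K B, are the parental types, so the F1 was d k b / D K B.
The two rarest classes, d K b and D k B, are the double crossovers. Comparing them with the parentals, only the k allele has switched, so k is the middle locus and the order is d – k – b.

k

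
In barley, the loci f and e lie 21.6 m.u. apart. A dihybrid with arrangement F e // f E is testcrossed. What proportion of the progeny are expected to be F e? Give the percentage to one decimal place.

A map distance of 21.6 m.u. corresponds to a recombination frequency of 0.216.
The F1 is F e / f E, so F e is a parental gamete class with expected frequency (1 − r)/2 = 0.784/2 = 0.3920.
That is 0.3920 = 39.2% of the progeny.

39.2%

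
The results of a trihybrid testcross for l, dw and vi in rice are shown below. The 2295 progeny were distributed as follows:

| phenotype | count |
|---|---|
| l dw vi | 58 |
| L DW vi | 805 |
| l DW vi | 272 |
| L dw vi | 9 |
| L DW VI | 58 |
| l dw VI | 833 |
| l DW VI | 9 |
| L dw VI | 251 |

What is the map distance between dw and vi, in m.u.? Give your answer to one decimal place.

The two most frequent reciprocal classes, l dw VI and L DW vi, are the parental types, so the F1 was l dw VI / L DW vi.
The two rarest classes, l DW VI and L dw vi, are the double crossovers. Comparing them with the parentals, only the dw allele has switched, so dw is the middle locus and the order is l – dw – vi.
Crossovers in the dw–vi interval produce the single-crossover classes l dw vi and L DW VI (58 + 58 = 116) plus the double crossovers (18).
RF(dw–vi) = (116 + 18) / 2295 = 134/2295 = 0.0584 → 5.8 m.u.

5.8 m.u.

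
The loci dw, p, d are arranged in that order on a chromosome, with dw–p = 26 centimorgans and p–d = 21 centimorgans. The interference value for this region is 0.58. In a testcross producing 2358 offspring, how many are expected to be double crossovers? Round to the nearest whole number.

Map distances give recombination frequencies of 0.260 and 0.210 for the two intervals.
With interference 0.58 (so coincidence = 0.42), expected double-crossover frequency = 0.260 × 0.210 × 0.42 = 0.02293.
Expected number = 0.02293 × 2358 = 54.07 ≈ 54.

54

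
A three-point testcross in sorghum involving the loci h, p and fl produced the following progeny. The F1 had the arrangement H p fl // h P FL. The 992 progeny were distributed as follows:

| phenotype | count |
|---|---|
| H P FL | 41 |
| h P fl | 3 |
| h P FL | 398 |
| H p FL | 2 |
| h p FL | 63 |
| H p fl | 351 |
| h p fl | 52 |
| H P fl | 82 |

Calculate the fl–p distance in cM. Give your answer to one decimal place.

The two rarest classes, H p FL and h P fl, are the double crossovers. Comparing them with the parentals, only the fl allele has switched, so fl is the middle locus and the order is p – fl – h.
Crossovers in the p–fl interval produce the single-crossover classes H P fl and h p FL (82 + 63 = 145) plus the double crossovers (5).
RF(p–fl) = (145 + 5) / 992 = 150/992 = 0.1512 → 15.1 cM.

15.1 cM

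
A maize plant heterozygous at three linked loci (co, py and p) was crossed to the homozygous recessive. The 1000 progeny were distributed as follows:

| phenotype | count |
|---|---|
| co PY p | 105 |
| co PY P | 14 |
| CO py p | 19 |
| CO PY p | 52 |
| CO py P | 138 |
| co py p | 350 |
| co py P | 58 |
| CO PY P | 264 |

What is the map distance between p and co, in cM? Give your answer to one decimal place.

The two most frequent reciprocal classes, co py p and CO PY P, are the parental types, so the F1 was co py p / CO PY P.
The two rarest classes, CO py p and co PY P, are the double crossovers. Comparing them with the parentals, only the co allele has switched, so co is the middle locus and the order is p – co – py.
Crossovers in the p–co interval produce the single-crossover classes co py P and CO PY p (58 + 52 = 110) plus the double crossovers (33).
RF(p–co) = (110 + 33) / 1000 = 143/1000 = 0.1430 → 14.3 cM.

14.3 cM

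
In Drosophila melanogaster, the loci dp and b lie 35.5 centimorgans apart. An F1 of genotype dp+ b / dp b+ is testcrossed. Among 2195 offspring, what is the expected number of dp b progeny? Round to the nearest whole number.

390

A map distance of 35.5 centimorgans corresponds to a recombination frequency of 0.355.
The F1 is dp+ b / dp b+, so dp b is a recombinant gamete class with expected frequency r/2 = 0.355/2 = 0.1775.
Expected number = 0.1775 × 2195 = 389.61 ≈ 390.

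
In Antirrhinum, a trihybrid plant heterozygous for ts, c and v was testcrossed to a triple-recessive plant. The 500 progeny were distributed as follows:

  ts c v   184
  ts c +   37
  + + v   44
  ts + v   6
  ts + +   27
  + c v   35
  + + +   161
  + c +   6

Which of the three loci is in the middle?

The two most frequent reciprocal classes, ts c v and + + +, are the parental types, so the F1 was ts c v / + + +.
The two rarest classes, ts + v and + c +, are the double crossovers. Comparing them with the parentals, only the c allele has switched, so c is the middle locus and the order is v – c – ts.

c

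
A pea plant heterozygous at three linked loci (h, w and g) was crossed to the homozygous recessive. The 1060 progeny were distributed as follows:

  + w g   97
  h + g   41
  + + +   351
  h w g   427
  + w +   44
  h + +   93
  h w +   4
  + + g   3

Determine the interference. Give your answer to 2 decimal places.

0.59

The two most frequent reciprocal classes, + + + and h w g, are the parental types, so the F1 was + + + / h w g.
The two rarest classes, + + g and h w +, are the double crossovers. Comparing them with the parentals, only the g allele has switched, so g is the middle locus and the order is w – g – h.
w–g: (85 + 7)/1060 = 0.0868; g–h: (190 + 7)/1060 = 0.1858.
Expected DCO frequency = 0.0868 × 0.1858 ≈ 0.01613; observed = 7/1060 ≈ 0.00660.
Coefficient of coincidence = 0.00660/0.01613 ≈ 0.41; interference = 1 − 0.41 = 0.59.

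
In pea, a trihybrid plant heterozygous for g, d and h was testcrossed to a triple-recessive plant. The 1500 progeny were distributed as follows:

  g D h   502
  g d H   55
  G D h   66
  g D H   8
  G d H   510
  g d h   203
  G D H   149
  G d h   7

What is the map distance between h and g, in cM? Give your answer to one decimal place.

The two most frequent reciprocal classes, G d H and g D h, are the parental types, so the F1 was G d H / g D h.
The two rarest classes, G d h and g D H, are the double crossovers. Comparing them with the parentals, only the h allele has switched, so h is the middle locus and the order is d – h – g.
Crossovers in the h–g interval produce the single-crossover classes g d H and G D h (55 + 66 = 121) plus the double crossovers (15).
RF(h–g) = (121 + 15) / 1500 = 136/1500 = 0.0907 → 9.1 cM.

9.1 cM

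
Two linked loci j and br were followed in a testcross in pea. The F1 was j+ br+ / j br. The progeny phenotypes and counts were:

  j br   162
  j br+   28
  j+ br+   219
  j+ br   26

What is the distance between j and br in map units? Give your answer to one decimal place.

The recombinant classes are j+ br and j br+: 26 + 28 = 54.
Recombination frequency = 54/435 = 0.1241 ≈ 12.4%, i.e. 12.4 map units.

12.4 map units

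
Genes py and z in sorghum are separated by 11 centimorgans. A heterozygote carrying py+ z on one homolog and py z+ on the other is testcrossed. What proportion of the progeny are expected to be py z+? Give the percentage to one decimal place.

44.5%

A map distance of 11 centimorgans corresponds to a recombination frequency of 0.110.
The F1 is py+ z / py z+, so py z+ is a parental gamete class with expected frequency (1 − r)/2 = 0.890/2 = 0.4450.
That is 0.4450 = 44.5% of the progeny.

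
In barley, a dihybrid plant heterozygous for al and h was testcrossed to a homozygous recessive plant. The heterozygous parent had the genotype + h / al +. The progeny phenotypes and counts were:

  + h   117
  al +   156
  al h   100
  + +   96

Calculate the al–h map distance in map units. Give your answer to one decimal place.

The recombinant classes are + + and al h: 96 + 100 = 196.
Recombination frequency = 196/469 = 0.4179 ≈ 41.8%, i.e. 41.8 map units.

41.8 map units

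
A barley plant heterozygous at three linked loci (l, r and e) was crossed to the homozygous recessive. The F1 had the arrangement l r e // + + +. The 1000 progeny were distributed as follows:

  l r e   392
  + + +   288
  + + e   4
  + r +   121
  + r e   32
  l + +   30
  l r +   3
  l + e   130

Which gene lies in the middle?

e

The two rarest classes, l r + and + + e, are the double crossovers. Comparing them with the parentals, only the e allele has switched, so e is the middle locus and the order is l – e – r.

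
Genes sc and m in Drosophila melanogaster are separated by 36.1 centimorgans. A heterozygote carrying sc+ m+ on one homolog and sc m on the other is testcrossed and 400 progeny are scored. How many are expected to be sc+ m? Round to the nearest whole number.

72

A map distance of 36.1 centimorgans corresponds to a recombination frequency of 0.361.
The F1 is sc+ m+ / sc m, so sc+ m is a recombinant gamete class with expected frequency r/2 = 0.361/2 = 0.1805.
Expected number = 0.1805 × 400 = 72.20 ≈ 72.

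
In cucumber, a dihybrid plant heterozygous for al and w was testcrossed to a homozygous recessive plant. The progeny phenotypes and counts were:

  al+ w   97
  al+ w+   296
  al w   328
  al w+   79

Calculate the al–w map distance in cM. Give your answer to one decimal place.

The two most frequent classes, al+ w+ (296) and al w (328), are the parental types, so the F1 was al+ w+ / al w.
The recombinant classes are al+ w and al w+: 97 + 79 = 176.
Recombination frequency = 176/800 = 0.2200 ≈ 22.0%, i.e. 22.0 cM.

22.0 cM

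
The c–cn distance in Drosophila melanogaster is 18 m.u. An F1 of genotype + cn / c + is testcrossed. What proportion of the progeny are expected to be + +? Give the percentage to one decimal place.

9.0%

A map distance of 18 m.u. corresponds to a recombination frequency of 0.180.
The F1 is + cn / c +, so + + is a recombinant gamete class with expected frequency r/2 = 0.180/2 = 0.0900.
That is 0.0900 = 9.0% of the progeny.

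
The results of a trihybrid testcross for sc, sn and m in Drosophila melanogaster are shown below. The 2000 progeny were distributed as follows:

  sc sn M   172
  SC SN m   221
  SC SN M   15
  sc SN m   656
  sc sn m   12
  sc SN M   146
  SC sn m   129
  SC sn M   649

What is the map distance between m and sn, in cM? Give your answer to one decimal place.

The two most frequent reciprocal classes, sc SN m and SC sn M, are the parental types, so the F1 was sc SN m / SC sn M.
The two rarest classes, sc sn m and SC SN M, are the double crossovers. Comparing them with the parentals, only the sn allele has switched, so sn is the middle locus and the order is m – sn – sc.
Crossovers in the m–sn interval produce the single-crossover classes sc SN M and SC sn m (146 + 129 = 275) plus the double crossovers (27).
RF(m–sn) = (275 + 27) / 2000 = 302/2000 = 0.1510 → 15.1 cM.

15.1 cM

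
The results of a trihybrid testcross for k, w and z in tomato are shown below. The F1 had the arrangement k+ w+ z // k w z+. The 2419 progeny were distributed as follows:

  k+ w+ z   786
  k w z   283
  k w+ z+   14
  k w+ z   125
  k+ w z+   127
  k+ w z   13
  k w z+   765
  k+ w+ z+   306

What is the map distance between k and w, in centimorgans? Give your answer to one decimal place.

11.5 centimorgans

The two rarest classes, k+ w z and k w+ z+, are the double crossovers. Comparing them with the parentals, only the w allele has switched, so w is the middle locus and the order is z – w – k.
Crossovers in the w–k interval produce the single-crossover classes k w+ z and k+ w z+ (125 + 127 = 252) plus the double crossovers (27).
RF(w–k) = (252 + 27) / 2419 = 279/2419 = 0.1153 → 11.5 centimorgans.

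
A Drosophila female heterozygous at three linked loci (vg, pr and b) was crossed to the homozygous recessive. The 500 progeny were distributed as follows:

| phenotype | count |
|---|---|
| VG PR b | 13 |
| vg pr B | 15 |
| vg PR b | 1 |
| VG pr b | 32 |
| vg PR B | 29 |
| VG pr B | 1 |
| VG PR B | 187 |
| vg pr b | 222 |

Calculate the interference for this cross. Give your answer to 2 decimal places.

0.47

The two most frequent reciprocal classes, VG PR B and vg pr b, are the parental types, so the F1 was VG PR B / vg pr b.
The two rarest classes, VG pr B and vg PR b, are the double crossovers. Comparing them with the parentals, only the pr allele has switched, so pr is the middle locus and the order is vg – pr – b.
vg–pr: (61 + 2)/500 = 0.1260; pr–b: (28 + 2)/500 = 0.0600.
Expected DCO frequency = 0.1260 × 0.0600 ≈ 0.00756; observed = 2/500 ≈ 0.00400.
Coefficient of coincidence = 0.00400/0.00756 ≈ 0.53; interference = 1 − 0.53 = 0.47.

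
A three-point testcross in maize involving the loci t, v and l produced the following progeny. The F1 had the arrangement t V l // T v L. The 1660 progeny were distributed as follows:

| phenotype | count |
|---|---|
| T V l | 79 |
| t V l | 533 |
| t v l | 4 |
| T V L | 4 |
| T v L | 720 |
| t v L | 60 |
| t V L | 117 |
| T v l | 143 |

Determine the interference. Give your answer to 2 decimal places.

The two rarest classes, t v l and T V L, are the double crossovers. Comparing them with the parentals, only the v allele has switched, so v is the middle locus and the order is t – v – l.
t–v: (139 + 8)/1660 = 0.0886; v–l: (260 + 8)/1660 = 0.1614.
Expected DCO frequency = 0.0886 × 0.1614 ≈ 0.01430; observed = 8/1660 ≈ 0.00482.
Coefficient of coincidence = 0.00482/0.01430 ≈ 0.34; interference = 1 − 0.34 = 0.66.

0.66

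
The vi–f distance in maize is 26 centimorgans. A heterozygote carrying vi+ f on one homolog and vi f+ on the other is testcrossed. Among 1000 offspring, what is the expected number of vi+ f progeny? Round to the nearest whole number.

A map distance of 26 centimorgans corresponds to a recombination frequency of 0.260.
The F1 is vi+ f / vi f+, so vi+ f is a parental gamete class with expected frequency (1 − r)/2 = 0.740/2 = 0.3700.
Expected number = 0.3700 × 1000 = 370.00 ≈ 370.

370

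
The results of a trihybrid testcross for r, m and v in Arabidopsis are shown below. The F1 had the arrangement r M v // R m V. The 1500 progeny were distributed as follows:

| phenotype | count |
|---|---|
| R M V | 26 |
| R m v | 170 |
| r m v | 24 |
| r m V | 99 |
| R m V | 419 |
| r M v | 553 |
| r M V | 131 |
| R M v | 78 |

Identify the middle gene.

m

The two rarest classes, r m v and R M V, are the double crossovers. Comparing them with the parentals, only the m allele has switched, so m is the middle locus and the order is r – m – v.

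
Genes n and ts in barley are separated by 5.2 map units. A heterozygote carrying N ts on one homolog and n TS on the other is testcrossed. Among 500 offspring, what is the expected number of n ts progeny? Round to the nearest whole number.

13

A map distance of 5.2 map units corresponds to a recombination frequency of 0.052.
The F1 is N ts / n TS, so n ts is a recombinant gamete class with expected frequency r/2 = 0.052/2 = 0.0260.
Expected number = 0.0260 × 500 = 13.00 ≈ 13.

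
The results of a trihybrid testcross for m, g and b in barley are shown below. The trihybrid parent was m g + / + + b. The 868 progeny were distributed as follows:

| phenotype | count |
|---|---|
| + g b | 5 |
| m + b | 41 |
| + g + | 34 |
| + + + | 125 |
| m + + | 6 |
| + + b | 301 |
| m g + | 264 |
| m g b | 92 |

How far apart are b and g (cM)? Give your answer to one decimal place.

The two rarest classes, m + + and + g b, are the double crossovers. Comparing them with the parentals, only the g allele has switched, so g is the middle locus and the order is b – g – m.
Crossovers in the b–g interval produce the single-crossover classes m g b and + + + (92 + 125 = 217) plus the double crossovers (11).
RF(b–g) = (217 + 11) / 868 = 228/868 = 0.2627 → 26.3 cM.

26.3 cM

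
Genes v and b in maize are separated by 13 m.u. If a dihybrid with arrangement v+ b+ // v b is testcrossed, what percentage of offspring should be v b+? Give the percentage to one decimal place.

A map distance of 13 m.u. corresponds to a recombination frequency of 0.130.
The F1 is v+ b+ / v b, so v b+ is a recombinant gamete class with expected frequency r/2 = 0.130/2 = 0.0650.
That is 0.0650 = 6.5% of the progeny.

6.5%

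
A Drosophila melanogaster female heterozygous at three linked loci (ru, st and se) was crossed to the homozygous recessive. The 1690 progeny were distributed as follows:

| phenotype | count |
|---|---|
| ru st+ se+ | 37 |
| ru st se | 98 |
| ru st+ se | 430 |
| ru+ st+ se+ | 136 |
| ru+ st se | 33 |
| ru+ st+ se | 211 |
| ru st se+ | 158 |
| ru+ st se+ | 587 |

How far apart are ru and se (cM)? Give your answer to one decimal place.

The two most frequent reciprocal classes, ru st+ se and ru+ st se+, are the parental types, so the F1 was ru st+ se / ru+ st se+.
The two rarest classes, ru st+ se+ and ru+ st se, are the double crossovers. Comparing them with the parentals, only the se allele has switched, so se is the middle locus and the order is ru – se – st.
Crossovers in the ru–se interval produce the single-crossover classes ru+ st+ se and ru st se+ (211 + 158 = 369) plus the double crossovers (70).
RF(ru–se) = (369 + 70) / 1690 = 439/1690 = 0.2598 → 26.0 cM.

26.0 cM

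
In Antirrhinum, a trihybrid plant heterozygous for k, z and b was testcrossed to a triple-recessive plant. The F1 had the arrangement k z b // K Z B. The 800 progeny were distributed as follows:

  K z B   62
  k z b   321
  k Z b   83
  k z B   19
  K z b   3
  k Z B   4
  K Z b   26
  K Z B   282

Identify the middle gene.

The two rarest classes, K z b and k Z B, are the double crossovers. Comparing them with the parentals, only the k allele has switched, so k is the middle locus and the order is z – k – b.

k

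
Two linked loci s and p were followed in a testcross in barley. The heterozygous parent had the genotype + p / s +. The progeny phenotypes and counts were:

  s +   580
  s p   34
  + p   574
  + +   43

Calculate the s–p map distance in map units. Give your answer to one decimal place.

The recombinant classes are + + and s p: 43 + 34 = 77.
Recombination frequency = 77/1231 = 0.0626 ≈ 6.3%, i.e. 6.3 map units.

6.3 map units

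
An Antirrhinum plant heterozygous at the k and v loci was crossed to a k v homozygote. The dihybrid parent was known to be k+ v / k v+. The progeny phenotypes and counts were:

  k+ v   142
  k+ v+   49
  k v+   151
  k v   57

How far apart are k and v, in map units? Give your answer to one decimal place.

26.6 map units

The recombinant classes are k+ v+ and k v: 49 + 57 = 106.
Recombination frequency = 106/399 = 0.2657 ≈ 26.6%, i.e. 26.6 map units.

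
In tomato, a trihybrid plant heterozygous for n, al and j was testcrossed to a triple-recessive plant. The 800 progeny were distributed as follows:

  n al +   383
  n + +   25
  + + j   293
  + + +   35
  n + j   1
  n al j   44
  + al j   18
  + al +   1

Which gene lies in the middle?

The two most frequent reciprocal classes, + + j and n al +, are the parental types, so the F1 was + + j / n al +.
The two rarest classes, n + j and + al +, are the double crossovers. Comparing them with the parentals, only the n allele has switched, so n is the middle locus and the order is j – n – al.

n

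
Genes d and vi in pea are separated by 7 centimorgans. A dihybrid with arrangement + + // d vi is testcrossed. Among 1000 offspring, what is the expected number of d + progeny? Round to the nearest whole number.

35

A map distance of 7 centimorgans corresponds to a recombination frequency of 0.070.
The F1 is + + / d vi, so d + is a recombinant gamete class with expected frequency r/2 = 0.070/2 = 0.0350.
Expected number = 0.0350 × 1000 = 35.00 ≈ 35.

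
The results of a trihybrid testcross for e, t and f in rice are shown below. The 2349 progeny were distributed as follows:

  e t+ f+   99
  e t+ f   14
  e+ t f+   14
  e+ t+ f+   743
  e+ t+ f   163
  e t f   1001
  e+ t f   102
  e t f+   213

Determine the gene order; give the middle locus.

t

The two most frequent reciprocal classes, e t f and e+ t+ f+, are the parental types, so the F1 was e t f / e+ t+ f+.
The two rarest classes, e t+ f and e+ t f+, are the double crossovers. Comparing them with the parentals, only the t allele has switched, so t is the middle locus and the order is e – t – f.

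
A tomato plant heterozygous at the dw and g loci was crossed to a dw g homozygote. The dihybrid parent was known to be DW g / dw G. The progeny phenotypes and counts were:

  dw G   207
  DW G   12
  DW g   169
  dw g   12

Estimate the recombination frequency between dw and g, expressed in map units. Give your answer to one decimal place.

The recombinant classes are DW G and dw g: 12 + 12 = 24.
Recombination frequency = 24/400 = 0.0600 ≈ 6.0%, i.e. 6.0 map units.

6.0 map units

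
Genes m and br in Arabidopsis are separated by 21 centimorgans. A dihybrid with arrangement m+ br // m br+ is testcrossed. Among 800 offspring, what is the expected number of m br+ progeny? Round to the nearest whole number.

A map distance of 21 centimorgans corresponds to a recombination frequency of 0.210.
The F1 is m+ br / m br+, so m br+ is a parental gamete class with expected frequency (1 − r)/2 = 0.790/2 = 0.3950.
Expected number = 0.3950 × 800 = 316.00 ≈ 316.

316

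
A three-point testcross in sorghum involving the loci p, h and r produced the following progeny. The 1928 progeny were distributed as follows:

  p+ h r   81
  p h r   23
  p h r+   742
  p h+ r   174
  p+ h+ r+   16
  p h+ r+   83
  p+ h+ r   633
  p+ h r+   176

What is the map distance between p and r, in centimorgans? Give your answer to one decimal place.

20.2 centimorgans

The two most frequent reciprocal classes, p+ h+ r and p h r+, are the parental types, so the F1 was p+ h+ r / p h r+.
The two rarest classes, p+ h+ r+ and p h r, are the double crossovers. Comparing them with the parentals, only the r allele has switched, so r is the middle locus and the order is p – r – h.
Crossovers in the p–r interval produce the single-crossover classes p h+ r and p+ h r+ (174 + 176 = 350) plus the double crossovers (39).
RF(p–r) = (350 + 39) / 1928 = 389/1928 = 0.2018 → 20.2 centimorgans.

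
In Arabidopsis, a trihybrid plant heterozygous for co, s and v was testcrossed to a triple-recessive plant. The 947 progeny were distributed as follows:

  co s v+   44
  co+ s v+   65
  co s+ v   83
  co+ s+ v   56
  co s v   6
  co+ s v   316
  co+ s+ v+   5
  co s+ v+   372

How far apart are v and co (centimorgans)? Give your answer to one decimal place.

16.8 centimorgans

The two most frequent reciprocal classes, co s+ v+ and co+ s v, are the parental types, so the F1 was co s+ v+ / co+ s v.
The two rarest classes, co+ s+ v+ and co s v, are the double crossovers. Comparing them with the parentals, only the co allele has switched, so co is the middle locus and the order is s – co – v.
Crossovers in the co–v interval produce the single-crossover classes co s+ v and co+ s v+ (83 + 65 = 148) plus the double crossovers (11).
RF(co–v) = (148 + 11) / 947 = 159/947 = 0.1679 → 16.8 centimorgans.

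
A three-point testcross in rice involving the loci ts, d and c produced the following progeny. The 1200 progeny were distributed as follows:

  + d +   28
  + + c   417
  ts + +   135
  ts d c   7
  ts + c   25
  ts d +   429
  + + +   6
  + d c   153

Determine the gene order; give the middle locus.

c

The two most frequent reciprocal classes, + + c and ts d +, are the parental types, so the F1 was + + c / ts d +.
The two rarest classes, + + + and ts d c, are the double crossovers. Comparing them with the parentals, only the c allele has switched, so c is the middle locus and the order is ts – c – d.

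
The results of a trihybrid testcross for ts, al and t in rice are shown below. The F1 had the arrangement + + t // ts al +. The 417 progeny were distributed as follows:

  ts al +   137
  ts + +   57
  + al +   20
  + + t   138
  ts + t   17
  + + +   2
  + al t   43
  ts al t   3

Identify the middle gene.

The two rarest classes, + + + and ts al t, are the double crossovers. Comparing them with the parentals, only the t allele has switched, so t is the middle locus and the order is ts – t – al.

t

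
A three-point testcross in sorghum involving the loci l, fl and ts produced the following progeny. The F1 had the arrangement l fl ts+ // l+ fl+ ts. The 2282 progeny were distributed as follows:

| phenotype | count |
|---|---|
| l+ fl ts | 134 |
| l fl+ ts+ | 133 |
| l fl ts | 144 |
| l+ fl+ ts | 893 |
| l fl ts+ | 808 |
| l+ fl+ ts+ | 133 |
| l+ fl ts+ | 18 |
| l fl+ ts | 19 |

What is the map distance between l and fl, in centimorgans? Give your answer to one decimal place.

The two rarest classes, l+ fl ts+ and l fl+ ts, are the double crossovers. Comparing them with the parentals, only the l allele has switched, so l is the middle locus and the order is fl – l – ts.
Crossovers in the fl–l interval produce the single-crossover classes l fl+ ts+ and l+ fl ts (133 + 134 = 267) plus the double crossovers (37).
RF(fl–l) = (267 + 37) / 2282 = 304/2282 = 0.1332 → 13.3 centimorgans.

13.3 centimorgans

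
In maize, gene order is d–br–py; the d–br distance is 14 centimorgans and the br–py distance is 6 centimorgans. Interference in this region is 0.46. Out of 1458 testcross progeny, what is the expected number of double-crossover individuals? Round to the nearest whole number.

Map distances give recombination frequencies of 0.140 and 0.060 for the two intervals.
With interference 0.46 (so coincidence = 0.54), expected double-crossover frequency = 0.140 × 0.060 × 0.54 = 0.00454.
Expected number = 0.00454 × 1458 = 6.61 ≈ 7.

7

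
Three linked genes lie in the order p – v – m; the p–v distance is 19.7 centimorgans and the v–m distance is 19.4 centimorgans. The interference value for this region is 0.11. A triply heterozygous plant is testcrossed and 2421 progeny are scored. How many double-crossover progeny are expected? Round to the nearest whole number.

82

Map distances give recombination frequencies of 0.197 and 0.194 for the two intervals.
With interference 0.11 (so coincidence = 0.89), expected double-crossover frequency = 0.197 × 0.194 × 0.89 = 0.03401.
Expected number = 0.03401 × 2421 = 82.35 ≈ 82.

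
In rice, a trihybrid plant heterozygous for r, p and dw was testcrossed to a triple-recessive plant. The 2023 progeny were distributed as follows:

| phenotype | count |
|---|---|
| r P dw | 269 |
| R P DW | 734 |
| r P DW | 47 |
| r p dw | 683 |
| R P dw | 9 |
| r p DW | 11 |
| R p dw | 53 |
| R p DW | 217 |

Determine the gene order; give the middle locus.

dw

The two most frequent reciprocal classes, R P DW and r p dw, are the parental types, so the F1 was R P DW / r p dw.
The two rarest classes, R P dw and r p DW, are the double crossovers. Comparing them with the parentals, only the dw allele has switched, so dw is the middle locus and the order is r – dw – p.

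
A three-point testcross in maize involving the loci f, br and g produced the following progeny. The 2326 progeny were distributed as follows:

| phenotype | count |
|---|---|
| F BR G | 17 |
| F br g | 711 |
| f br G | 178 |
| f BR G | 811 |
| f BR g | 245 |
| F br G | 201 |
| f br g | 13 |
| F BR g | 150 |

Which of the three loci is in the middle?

f

The two most frequent reciprocal classes, f BR G and F br g, are the parental types, so the F1 was f BR G / F br g.
The two rarest classes, F BR G and f br g, are the double crossovers. Comparing them with the parentals, only the f allele has switched, so f is the middle locus and the order is br – f – g.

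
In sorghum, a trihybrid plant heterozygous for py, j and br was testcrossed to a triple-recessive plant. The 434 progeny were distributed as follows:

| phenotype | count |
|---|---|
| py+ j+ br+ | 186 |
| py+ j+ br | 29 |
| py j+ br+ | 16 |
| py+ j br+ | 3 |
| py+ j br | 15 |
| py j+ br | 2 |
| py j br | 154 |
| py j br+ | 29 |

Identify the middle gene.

j

The two most frequent reciprocal classes, py j br and py+ j+ br+, are the parental types, so the F1 was py j br / py+ j+ br+.
The two rarest classes, py j+ br and py+ j br+, are the double crossovers. Comparing them with the parentals, only the j allele has switched, so j is the middle locus and the order is br – j – py.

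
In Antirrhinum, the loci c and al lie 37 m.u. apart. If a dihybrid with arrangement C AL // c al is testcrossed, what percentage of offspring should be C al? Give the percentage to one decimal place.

A map distance of 37 m.u. corresponds to a recombination frequency of 0.370.
The F1 is C AL / c al, so C al is a recombinant gamete class with expected frequency r/2 = 0.370/2 = 0.1850.
That is 0.1850 = 18.5% of the progeny.

18.5%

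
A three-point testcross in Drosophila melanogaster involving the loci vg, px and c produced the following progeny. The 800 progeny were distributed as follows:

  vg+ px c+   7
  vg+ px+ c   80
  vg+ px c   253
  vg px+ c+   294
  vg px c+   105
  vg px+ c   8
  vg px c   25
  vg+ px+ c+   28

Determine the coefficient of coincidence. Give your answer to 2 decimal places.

The two most frequent reciprocal classes, vg px+ c+ and vg+ px c, are the parental types, so the F1 was vg px+ c+ / vg+ px c.
The two rarest classes, vg px+ c and vg+ px c+, are the double crossovers. Comparing them with the parentals, only the c allele has switched, so c is the middle locus and the order is px – c – vg.
px–c: (185 + 15)/800 = 0.2500; c–vg: (53 + 15)/800 = 0.0850.
Expected DCO frequency = 0.2500 × 0.0850 ≈ 0.02125; observed = 15/800 ≈ 0.01875.
Coefficient of coincidence = 0.01875/0.02125 ≈ 0.88.

0.88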